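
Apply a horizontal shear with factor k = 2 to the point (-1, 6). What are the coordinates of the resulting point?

Shear matrix for horizontal shear with factor k = 2:
[[1, 2], [0, 1]]
Result: (-1, 6) → (11, 6)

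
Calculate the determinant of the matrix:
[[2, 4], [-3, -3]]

For a 2×2 matrix [[a, b], [c, d]], det = ad - bc
det = (2)(-3) - (4)(-3) = -6 - -12 = 6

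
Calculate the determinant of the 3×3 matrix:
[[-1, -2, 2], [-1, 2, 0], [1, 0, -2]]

Expansion along first row:
det = -1·det([[2,0],[0,-2]]) - -2·det([[-1,0],[1,-2]]) + 2·det([[-1,2],[1,0]])
    = -1·(2·-2 - 0·0) - -2·(-1·-2 - 0·1) + 2·(-1·0 - 2·1)
    = -1·-4 - -2·2 + 2·-2
    = 4 + 4 + -4 = 4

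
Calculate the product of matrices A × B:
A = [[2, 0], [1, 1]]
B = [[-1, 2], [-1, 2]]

Matrix multiplication:
C[0][0] = 2×-1 + 0×-1 = -2
C[0][1] = 2×2 + 0×2 = 4
C[1][0] = 1×-1 + 1×-1 = -2
C[1][1] = 1×2 + 1×2 = 4
Result: [[-2, 4], [-2, 4]]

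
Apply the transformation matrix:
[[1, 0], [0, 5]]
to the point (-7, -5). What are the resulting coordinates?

Matrix multiplication:
[[1, 0], [0, 5]] × [-7, -5]ᵀ
= [(1)(-7) + (0)(-5), (0)(-7) + (5)(-5)]ᵀ
= [-7, -25]ᵀ
Result: (-7, -25)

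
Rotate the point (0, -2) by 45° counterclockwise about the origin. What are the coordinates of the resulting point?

Rotation matrix for 45°: [[cos 45°, -sin 45°], [sin 45°, cos 45°]] ≈ [[0.707107, -0.707107], [0.707107, 0.707107]]
[[0.707107, -0.707107], [0.707107, 0.707107]] × [0, -2]ᵀ ≈ [1.4142, -1.4142]ᵀ
Result: (1.4142, -1.4142)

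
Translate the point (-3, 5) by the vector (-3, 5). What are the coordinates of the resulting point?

Translation by (-3, 5) (homogeneous matrix [[1, 0, -3], [0, 1, 5], [0, 0, 1]]):
x' = -3 + -3 = -6
y' = 5 + 5 = 10
Result: (-6, 10)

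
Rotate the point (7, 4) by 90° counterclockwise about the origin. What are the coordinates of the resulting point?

Rotation matrix for 90°: [[cos 90°, -sin 90°], [sin 90°, cos 90°]] = [[0, -1], [1, 0]]
[[0, -1], [1, 0]] × [7, 4]ᵀ = [-4, 7]ᵀ
Result: (-4, 7)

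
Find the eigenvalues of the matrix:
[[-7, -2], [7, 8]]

Characteristic equation: det(A - λI) = 0
λ² - (trace)λ + (det) = 0
trace = -7 + 8 = 1, det = (-7)(8) - (-2)(7) = -42
λ² - (1)λ + (-42) = 0
λ = (1 ± √((1)² - 4·(-42))) / 2 = (1 ± √169) / 2
Solving: λ = -6, 7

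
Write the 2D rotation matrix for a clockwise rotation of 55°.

Rotation matrix formula: [[cos θ, -sin θ], [sin θ, cos θ]]
A clockwise rotation by 55° is equivalent to a counterclockwise rotation by -55°.
For θ = -55°:
cos(-55°) = 0.5736
sin(-55°) = -0.8192
Result: [[0.5736, 0.8192], [-0.8192, 0.5736]]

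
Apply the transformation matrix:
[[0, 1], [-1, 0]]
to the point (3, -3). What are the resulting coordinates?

Matrix multiplication:
[[0, 1], [-1, 0]] × [3, -3]ᵀ
= [(0)(3) + (1)(-3), (-1)(3) + (0)(-3)]ᵀ
= [-3, -3]ᵀ
Result: (-3, -3)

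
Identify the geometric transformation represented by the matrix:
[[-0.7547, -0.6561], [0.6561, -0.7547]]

This matrix represents: rotation by 139° counterclockwise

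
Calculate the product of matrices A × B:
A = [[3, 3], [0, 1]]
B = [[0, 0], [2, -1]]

Matrix multiplication:
C[0][0] = 3×0 + 3×2 = 6
C[0][1] = 3×0 + 3×-1 = -3
C[1][0] = 0×0 + 1×2 = 2
C[1][1] = 0×0 + 1×-1 = -1
Result: [[6, -3], [2, -1]]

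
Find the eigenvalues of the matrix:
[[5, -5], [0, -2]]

Characteristic equation: det(A - λI) = 0
λ² - (trace)λ + (det) = 0
trace = 5 + -2 = 3, det = (5)(-2) - (-5)(0) = -10
λ² - (3)λ + (-10) = 0
λ = (3 ± √((3)² - 4·(-10))) / 2 = (3 ± √49) / 2
Solving: λ = -2, 5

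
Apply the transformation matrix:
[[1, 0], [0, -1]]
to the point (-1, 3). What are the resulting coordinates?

Matrix multiplication:
[[1, 0], [0, -1]] × [-1, 3]ᵀ
= [(1)(-1) + (0)(3), (0)(-1) + (-1)(3)]ᵀ
= [-1, -3]ᵀ
Result: (-1, -3)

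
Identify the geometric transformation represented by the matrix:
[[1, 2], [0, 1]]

This matrix represents: horizontal shear with factor 2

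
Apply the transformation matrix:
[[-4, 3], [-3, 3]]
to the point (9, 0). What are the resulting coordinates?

Matrix multiplication:
[[-4, 3], [-3, 3]] × [9, 0]ᵀ
= [(-4)(9) + (3)(0), (-3)(9) + (3)(0)]ᵀ
= [-36, -27]ᵀ
Result: (-36, -27)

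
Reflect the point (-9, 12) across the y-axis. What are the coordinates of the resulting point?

Reflection across y-axis: (-9, 12) → (9, 12)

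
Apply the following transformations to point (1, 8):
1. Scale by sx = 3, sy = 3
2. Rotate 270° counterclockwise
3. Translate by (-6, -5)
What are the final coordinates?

Step 1: Scale → (3, 24)
Step 2: Rotate 270° → (24, -3)
Step 3: Translate → (18, -8)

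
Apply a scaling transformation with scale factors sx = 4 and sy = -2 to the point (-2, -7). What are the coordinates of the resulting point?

Scaling matrix:
[[4, 0], [0, -2]]
Result: (-2 × 4, -7 × -2) = (-8, 14)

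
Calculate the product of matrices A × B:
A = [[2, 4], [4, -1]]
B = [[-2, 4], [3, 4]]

Matrix multiplication:
C[0][0] = 2×-2 + 4×3 = 8
C[0][1] = 2×4 + 4×4 = 24
C[1][0] = 4×-2 + -1×3 = -11
C[1][1] = 4×4 + -1×4 = 12
Result: [[8, 24], [-11, 12]]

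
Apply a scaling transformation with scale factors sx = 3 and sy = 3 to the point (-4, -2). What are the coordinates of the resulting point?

Scaling matrix:
[[3, 0], [0, 3]]
Result: (-4 × 3, -2 × 3) = (-12, -6)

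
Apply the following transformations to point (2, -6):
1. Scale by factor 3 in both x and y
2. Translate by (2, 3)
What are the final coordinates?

Step 1: Scale (2, -6) by 3 → (6, -18)
Step 2: Translate by (2, 3) → (8, -15)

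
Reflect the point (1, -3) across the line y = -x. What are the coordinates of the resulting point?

Reflection across line y = -x: (1, -3) → (3, -1)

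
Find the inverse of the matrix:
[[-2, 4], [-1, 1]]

For [[a,b],[c,d]], inverse = (1/det)·[[d,-b],[-c,a]]
det = (-2)(1) - (4)(-1) = -2 - -4 = 2
Inverse = (1/2)·[[1, -4], [1, -2]]
= [[1/2, -2], [1/2, -1]]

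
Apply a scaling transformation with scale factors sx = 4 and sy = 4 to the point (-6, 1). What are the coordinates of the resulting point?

Scaling matrix:
[[4, 0], [0, 4]]
Result: (-6 × 4, 1 × 4) = (-24, 4)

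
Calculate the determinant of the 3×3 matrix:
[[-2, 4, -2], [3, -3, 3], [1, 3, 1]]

Expansion along first row:
det = -2·det([[-3,3],[3,1]]) - 4·det([[3,3],[1,1]]) + -2·det([[3,-3],[1,3]])
    = -2·(-3·1 - 3·3) - 4·(3·1 - 3·1) + -2·(3·3 - -3·1)
    = -2·-12 - 4·0 + -2·12
    = 24 + 0 + -24 = 0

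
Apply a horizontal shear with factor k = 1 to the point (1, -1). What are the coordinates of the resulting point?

Shear matrix for horizontal shear with factor k = 1:
[[1, 1], [0, 1]]
Result: (1, -1) → (0, -1)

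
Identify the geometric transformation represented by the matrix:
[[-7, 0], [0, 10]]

This matrix represents: non-uniform scaling by sx = -7, sy = 10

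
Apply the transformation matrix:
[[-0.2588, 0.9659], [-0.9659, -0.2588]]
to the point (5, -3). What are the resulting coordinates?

Matrix multiplication:
[[-0.2588, 0.9659], [-0.9659, -0.2588]] × [5, -3]ᵀ
= [(-0.2588)(5) + (0.9659)(-3), (-0.9659)(5) + (-0.2588)(-3)]ᵀ
= [-4.1917, -4.0531]ᵀ
Result: (-4.1917, -4.0531)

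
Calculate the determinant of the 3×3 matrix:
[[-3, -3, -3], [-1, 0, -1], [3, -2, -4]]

Expansion along first row:
det = -3·det([[0,-1],[-2,-4]]) - -3·det([[-1,-1],[3,-4]]) + -3·det([[-1,0],[3,-2]])
    = -3·(0·-4 - -1·-2) - -3·(-1·-4 - -1·3) + -3·(-1·-2 - 0·3)
    = -3·-2 - -3·7 + -3·2
    = 6 + 21 + -6 = 21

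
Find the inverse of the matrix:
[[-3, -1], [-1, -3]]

For [[a,b],[c,d]], inverse = (1/det)·[[d,-b],[-c,a]]
det = (-3)(-3) - (-1)(-1) = 9 - 1 = 8
Inverse = (1/8)·[[-3, 1], [1, -3]]
= [[-3/8, 1/8], [1/8, -3/8]]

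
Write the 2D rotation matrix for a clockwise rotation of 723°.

Rotation matrix formula: [[cos θ, -sin θ], [sin θ, cos θ]]
A clockwise rotation by 723° is equivalent to a counterclockwise rotation by -723°.
For θ = -723°:
cos(-723°) = 0.9986
sin(-723°) = -0.0523
Result: [[0.9986, 0.0523], [-0.0523, 0.9986]]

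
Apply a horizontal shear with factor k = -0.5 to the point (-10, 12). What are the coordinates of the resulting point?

Shear matrix for horizontal shear with factor k = -0.5:
[[1, -0.50], [0, 1]]
Result: (-10, 12) → (-16, 12)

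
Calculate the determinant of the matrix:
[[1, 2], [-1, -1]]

For a 2×2 matrix [[a, b], [c, d]], det = ad - bc
det = (1)(-1) - (2)(-1) = -1 - -2 = 1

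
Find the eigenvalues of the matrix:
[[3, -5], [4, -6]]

Characteristic equation: det(A - λI) = 0
λ² - (trace)λ + (det) = 0
trace = 3 + -6 = -3, det = (3)(-6) - (-5)(4) = 2
λ² - (-3)λ + (2) = 0
λ = (-3 ± √((-3)² - 4·(2))) / 2 = (-3 ± √1) / 2
Solving: λ = -2, -1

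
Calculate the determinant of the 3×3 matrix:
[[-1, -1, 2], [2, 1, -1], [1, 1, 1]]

Expansion along first row:
det = -1·det([[1,-1],[1,1]]) - -1·det([[2,-1],[1,1]]) + 2·det([[2,1],[1,1]])
    = -1·(1·1 - -1·1) - -1·(2·1 - -1·1) + 2·(2·1 - 1·1)
    = -1·2 - -1·3 + 2·1
    = -2 + 3 + 2 = 3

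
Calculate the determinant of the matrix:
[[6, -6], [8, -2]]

For a 2×2 matrix [[a, b], [c, d]], det = ad - bc
det = (6)(-2) - (-6)(8) = -12 - -48 = 36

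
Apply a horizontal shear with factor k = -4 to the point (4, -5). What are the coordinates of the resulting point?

Shear matrix for horizontal shear with factor k = -4:
[[1, -4], [0, 1]]
Result: (4, -5) → (24, -5)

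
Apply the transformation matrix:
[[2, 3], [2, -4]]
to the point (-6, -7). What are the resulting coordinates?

Matrix multiplication:
[[2, 3], [2, -4]] × [-6, -7]ᵀ
= [(2)(-6) + (3)(-7), (2)(-6) + (-4)(-7)]ᵀ
= [-33, 16]ᵀ
Result: (-33, 16)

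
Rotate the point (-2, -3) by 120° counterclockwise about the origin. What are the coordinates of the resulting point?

Rotation matrix for 120°: [[cos 120°, -sin 120°], [sin 120°, cos 120°]] ≈ [[-0.500000, -0.866025], [0.866025, -0.500000]]
[[-0.500000, -0.866025], [0.866025, -0.500000]] × [-2, -3]ᵀ ≈ [3.5981, -0.2321]ᵀ
Result: (3.5981, -0.2321)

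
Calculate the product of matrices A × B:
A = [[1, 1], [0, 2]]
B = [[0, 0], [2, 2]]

Matrix multiplication:
C[0][0] = 1×0 + 1×2 = 2
C[0][1] = 1×0 + 1×2 = 2
C[1][0] = 0×0 + 2×2 = 4
C[1][1] = 0×0 + 2×2 = 4
Result: [[2, 2], [4, 4]]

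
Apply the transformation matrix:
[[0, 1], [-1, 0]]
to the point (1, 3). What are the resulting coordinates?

Matrix multiplication:
[[0, 1], [-1, 0]] × [1, 3]ᵀ
= [(0)(1) + (1)(3), (-1)(1) + (0)(3)]ᵀ
= [3, -1]ᵀ
Result: (3, -1)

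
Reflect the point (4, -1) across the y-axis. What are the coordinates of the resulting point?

Reflection across y-axis: (4, -1) → (-4, -1)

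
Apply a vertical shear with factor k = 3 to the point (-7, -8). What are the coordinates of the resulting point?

Shear matrix for vertical shear with factor k = 3:
[[1, 0], [3, 1]]
Result: (-7, -8) → (-7, -29)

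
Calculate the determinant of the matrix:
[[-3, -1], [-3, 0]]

For a 2×2 matrix [[a, b], [c, d]], det = ad - bc
det = (-3)(0) - (-1)(-3) = 0 - 3 = -3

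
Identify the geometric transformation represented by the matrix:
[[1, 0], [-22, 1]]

This matrix represents: vertical shear with factor -22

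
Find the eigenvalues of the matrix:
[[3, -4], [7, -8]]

Characteristic equation: det(A - λI) = 0
λ² - (trace)λ + (det) = 0
trace = 3 + -8 = -5, det = (3)(-8) - (-4)(7) = 4
λ² - (-5)λ + (4) = 0
λ = (-5 ± √((-5)² - 4·(4))) / 2 = (-5 ± √9) / 2
Solving: λ = -4, -1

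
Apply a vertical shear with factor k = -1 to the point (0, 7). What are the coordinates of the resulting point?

Shear matrix for vertical shear with factor k = -1:
[[1, 0], [-1, 1]]
Result: (0, 7) → (0, 7)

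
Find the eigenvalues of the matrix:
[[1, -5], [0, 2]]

Characteristic equation: det(A - λI) = 0
λ² - (trace)λ + (det) = 0
trace = 1 + 2 = 3, det = (1)(2) - (-5)(0) = 2
λ² - (3)λ + (2) = 0
λ = (3 ± √((3)² - 4·(2))) / 2 = (3 ± √1) / 2
Solving: λ = 1, 2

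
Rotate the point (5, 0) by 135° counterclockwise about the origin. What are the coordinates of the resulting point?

Rotation matrix for 135°: [[cos 135°, -sin 135°], [sin 135°, cos 135°]] ≈ [[-0.707107, -0.707107], [0.707107, -0.707107]]
[[-0.707107, -0.707107], [0.707107, -0.707107]] × [5, 0]ᵀ ≈ [-3.5355, 3.5355]ᵀ
Result: (-3.5355, 3.5355)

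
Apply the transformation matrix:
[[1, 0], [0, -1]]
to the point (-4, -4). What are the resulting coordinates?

Matrix multiplication:
[[1, 0], [0, -1]] × [-4, -4]ᵀ
= [(1)(-4) + (0)(-4), (0)(-4) + (-1)(-4)]ᵀ
= [-4, 4]ᵀ
Result: (-4, 4)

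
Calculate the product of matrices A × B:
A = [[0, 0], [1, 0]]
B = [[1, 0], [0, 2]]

Matrix multiplication:
C[0][0] = 0×1 + 0×0 = 0
C[0][1] = 0×0 + 0×2 = 0
C[1][0] = 1×1 + 0×0 = 1
C[1][1] = 1×0 + 0×2 = 0
Result: [[0, 0], [1, 0]]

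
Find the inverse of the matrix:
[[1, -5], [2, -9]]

For [[a,b],[c,d]], inverse = (1/det)·[[d,-b],[-c,a]]
det = (1)(-9) - (-5)(2) = -9 - -10 = 1
Inverse = [[-9, 5], [-2, 1]]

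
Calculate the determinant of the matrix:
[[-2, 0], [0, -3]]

For a 2×2 matrix [[a, b], [c, d]], det = ad - bc
det = (-2)(-3) - (0)(0) = 6 - 0 = 6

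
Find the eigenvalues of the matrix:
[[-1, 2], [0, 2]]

Characteristic equation: det(A - λI) = 0
λ² - (trace)λ + (det) = 0
trace = -1 + 2 = 1, det = (-1)(2) - (2)(0) = -2
λ² - (1)λ + (-2) = 0
λ = (1 ± √((1)² - 4·(-2))) / 2 = (1 ± √9) / 2
Solving: λ = -1, 2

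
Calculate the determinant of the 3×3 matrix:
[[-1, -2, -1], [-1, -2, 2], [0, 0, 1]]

Expansion along first row:
det = -1·det([[-2,2],[0,1]]) - -2·det([[-1,2],[0,1]]) + -1·det([[-1,-2],[0,0]])
    = -1·(-2·1 - 2·0) - -2·(-1·1 - 2·0) + -1·(-1·0 - -2·0)
    = -1·-2 - -2·-1 + -1·0
    = 2 + -2 + 0 = 0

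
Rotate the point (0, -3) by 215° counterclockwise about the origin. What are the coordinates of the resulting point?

Rotation matrix for 215°: [[cos 215°, -sin 215°], [sin 215°, cos 215°]] ≈ [[-0.819152, 0.573576], [-0.573576, -0.819152]]
[[-0.819152, 0.573576], [-0.573576, -0.819152]] × [0, -3]ᵀ ≈ [-1.7207, 2.4575]ᵀ
Result: (-1.7207, 2.4575)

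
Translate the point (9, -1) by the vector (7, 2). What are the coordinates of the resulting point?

Translation by (7, 2) (homogeneous matrix [[1, 0, 7], [0, 1, 2], [0, 0, 1]]):
x' = 9 + 7 = 16
y' = -1 + 2 = 1
Result: (16, 1)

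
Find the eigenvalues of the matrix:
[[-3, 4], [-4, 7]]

Characteristic equation: det(A - λI) = 0
λ² - (trace)λ + (det) = 0
trace = -3 + 7 = 4, det = (-3)(7) - (4)(-4) = -5
λ² - (4)λ + (-5) = 0
λ = (4 ± √((4)² - 4·(-5))) / 2 = (4 ± √36) / 2
Solving: λ = -1, 5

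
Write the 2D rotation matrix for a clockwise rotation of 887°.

Rotation matrix formula: [[cos θ, -sin θ], [sin θ, cos θ]]
A clockwise rotation by 887° is equivalent to a counterclockwise rotation by -887°.
For θ = -887°:
cos(-887°) = -0.9744
sin(-887°) = -0.2250
Result: [[-0.9744, 0.2250], [-0.2250, -0.9744]]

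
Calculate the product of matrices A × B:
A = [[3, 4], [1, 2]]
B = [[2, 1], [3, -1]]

Matrix multiplication:
C[0][0] = 3×2 + 4×3 = 18
C[0][1] = 3×1 + 4×-1 = -1
C[1][0] = 1×2 + 2×3 = 8
C[1][1] = 1×1 + 2×-1 = -1
Result: [[18, -1], [8, -1]]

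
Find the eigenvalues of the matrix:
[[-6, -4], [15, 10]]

Characteristic equation: det(A - λI) = 0
λ² - (trace)λ + (det) = 0
trace = -6 + 10 = 4, det = (-6)(10) - (-4)(15) = 0
λ² - (4)λ + (0) = 0
λ = (4 ± √((4)² - 4·(0))) / 2 = (4 ± √16) / 2
Solving: λ = 0, 4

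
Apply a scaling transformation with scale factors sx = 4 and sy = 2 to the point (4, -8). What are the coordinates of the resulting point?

Scaling matrix:
[[4, 0], [0, 2]]
Result: (4 × 4, -8 × 2) = (16, -16)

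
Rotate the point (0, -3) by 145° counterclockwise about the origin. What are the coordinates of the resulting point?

Rotation matrix for 145°: [[cos 145°, -sin 145°], [sin 145°, cos 145°]] ≈ [[-0.819152, -0.573576], [0.573576, -0.819152]]
[[-0.819152, -0.573576], [0.573576, -0.819152]] × [0, -3]ᵀ ≈ [1.7207, 2.4575]ᵀ
Result: (1.7207, 2.4575)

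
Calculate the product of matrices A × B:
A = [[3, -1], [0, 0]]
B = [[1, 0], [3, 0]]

Matrix multiplication:
C[0][0] = 3×1 + -1×3 = 0
C[0][1] = 3×0 + -1×0 = 0
C[1][0] = 0×1 + 0×3 = 0
C[1][1] = 0×0 + 0×0 = 0
Result: [[0, 0], [0, 0]]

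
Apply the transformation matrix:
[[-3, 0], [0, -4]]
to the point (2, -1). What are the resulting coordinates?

Matrix multiplication:
[[-3, 0], [0, -4]] × [2, -1]ᵀ
= [(-3)(2) + (0)(-1), (0)(2) + (-4)(-1)]ᵀ
= [-6, 4]ᵀ
Result: (-6, 4)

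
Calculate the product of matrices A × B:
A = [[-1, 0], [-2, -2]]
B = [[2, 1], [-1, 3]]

Matrix multiplication:
C[0][0] = -1×2 + 0×-1 = -2
C[0][1] = -1×1 + 0×3 = -1
C[1][0] = -2×2 + -2×-1 = -2
C[1][1] = -2×1 + -2×3 = -8
Result: [[-2, -1], [-2, -8]]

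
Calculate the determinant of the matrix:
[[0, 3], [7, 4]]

For a 2×2 matrix [[a, b], [c, d]], det = ad - bc
det = (0)(4) - (3)(7) = 0 - 21 = -21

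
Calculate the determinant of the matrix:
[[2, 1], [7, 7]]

For a 2×2 matrix [[a, b], [c, d]], det = ad - bc
det = (2)(7) - (1)(7) = 14 - 7 = 7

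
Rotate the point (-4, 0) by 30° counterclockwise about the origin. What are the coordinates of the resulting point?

Rotation matrix for 30°: [[cos 30°, -sin 30°], [sin 30°, cos 30°]] ≈ [[0.866025, -0.500000], [0.500000, 0.866025]]
[[0.866025, -0.500000], [0.500000, 0.866025]] × [-4, 0]ᵀ ≈ [-3.4641, -2]ᵀ
Result: (-3.4641, -2)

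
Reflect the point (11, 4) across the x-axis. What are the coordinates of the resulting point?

Reflection across x-axis: (11, 4) → (11, -4)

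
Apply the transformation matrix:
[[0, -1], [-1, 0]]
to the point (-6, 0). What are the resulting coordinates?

Matrix multiplication:
[[0, -1], [-1, 0]] × [-6, 0]ᵀ
= [(0)(-6) + (-1)(0), (-1)(-6) + (0)(0)]ᵀ
= [0, 6]ᵀ
Result: (0, 6)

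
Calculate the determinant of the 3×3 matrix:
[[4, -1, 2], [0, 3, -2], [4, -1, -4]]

Expansion along first row:
det = 4·det([[3,-2],[-1,-4]]) - -1·det([[0,-2],[4,-4]]) + 2·det([[0,3],[4,-1]])
    = 4·(3·-4 - -2·-1) - -1·(0·-4 - -2·4) + 2·(0·-1 - 3·4)
    = 4·-14 - -1·8 + 2·-12
    = -56 + 8 + -24 = -72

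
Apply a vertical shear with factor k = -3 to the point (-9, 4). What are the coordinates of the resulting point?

Shear matrix for vertical shear with factor k = -3:
[[1, 0], [-3, 1]]
Result: (-9, 4) → (-9, 31)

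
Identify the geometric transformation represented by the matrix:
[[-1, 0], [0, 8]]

This matrix represents: non-uniform scaling by sx = -1, sy = 8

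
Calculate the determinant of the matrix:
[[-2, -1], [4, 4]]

For a 2×2 matrix [[a, b], [c, d]], det = ad - bc
det = (-2)(4) - (-1)(4) = -8 - -4 = -4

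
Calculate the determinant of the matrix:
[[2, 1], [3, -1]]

For a 2×2 matrix [[a, b], [c, d]], det = ad - bc
det = (2)(-1) - (1)(3) = -2 - 3 = -5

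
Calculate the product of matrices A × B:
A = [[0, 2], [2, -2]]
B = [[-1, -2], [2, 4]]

Matrix multiplication:
C[0][0] = 0×-1 + 2×2 = 4
C[0][1] = 0×-2 + 2×4 = 8
C[1][0] = 2×-1 + -2×2 = -6
C[1][1] = 2×-2 + -2×4 = -12
Result: [[4, 8], [-6, -12]]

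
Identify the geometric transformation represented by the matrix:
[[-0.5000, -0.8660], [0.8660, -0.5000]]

This matrix represents: rotation by 120° counterclockwise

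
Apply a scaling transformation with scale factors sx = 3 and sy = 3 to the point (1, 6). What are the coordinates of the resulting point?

Scaling matrix:
[[3, 0], [0, 3]]
Result: (1 × 3, 6 × 3) = (3, 18)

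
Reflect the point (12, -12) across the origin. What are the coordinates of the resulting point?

Reflection across origin: (12, -12) → (-12, 12)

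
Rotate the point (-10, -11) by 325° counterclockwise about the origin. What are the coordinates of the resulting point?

Rotation matrix for 325°: [[cos 325°, -sin 325°], [sin 325°, cos 325°]] ≈ [[0.819152, 0.573576], [-0.573576, 0.819152]]
[[0.819152, 0.573576], [-0.573576, 0.819152]] × [-10, -11]ᵀ ≈ [-14.5009, -3.2749]ᵀ
Result: (-14.5009, -3.2749)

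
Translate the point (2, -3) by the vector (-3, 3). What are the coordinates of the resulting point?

Translation by (-3, 3) (homogeneous matrix [[1, 0, -3], [0, 1, 3], [0, 0, 1]]):
x' = 2 + -3 = -1
y' = -3 + 3 = 0
Result: (-1, 0)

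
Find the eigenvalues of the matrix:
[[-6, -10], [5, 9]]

Characteristic equation: det(A - λI) = 0
λ² - (trace)λ + (det) = 0
trace = -6 + 9 = 3, det = (-6)(9) - (-10)(5) = -4
λ² - (3)λ + (-4) = 0
λ = (3 ± √((3)² - 4·(-4))) / 2 = (3 ± √25) / 2
Solving: λ = -1, 4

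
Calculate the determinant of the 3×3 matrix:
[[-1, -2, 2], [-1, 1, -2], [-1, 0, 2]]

Expansion along first row:
det = -1·det([[1,-2],[0,2]]) - -2·det([[-1,-2],[-1,2]]) + 2·det([[-1,1],[-1,0]])
    = -1·(1·2 - -2·0) - -2·(-1·2 - -2·-1) + 2·(-1·0 - 1·-1)
    = -1·2 - -2·-4 + 2·1
    = -2 + -8 + 2 = -8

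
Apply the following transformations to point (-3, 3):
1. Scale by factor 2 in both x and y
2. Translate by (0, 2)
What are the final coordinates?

Step 1: Scale (-3, 3) by 2 → (-6, 6)
Step 2: Translate by (0, 2) → (-6, 8)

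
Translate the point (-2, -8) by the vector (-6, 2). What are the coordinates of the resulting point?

Translation by (-6, 2) (homogeneous matrix [[1, 0, -6], [0, 1, 2], [0, 0, 1]]):
x' = -2 + -6 = -8
y' = -8 + 2 = -6
Result: (-8, -6)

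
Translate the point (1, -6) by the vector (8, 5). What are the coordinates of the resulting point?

Translation by (8, 5) (homogeneous matrix [[1, 0, 8], [0, 1, 5], [0, 0, 1]]):
x' = 1 + 8 = 9
y' = -6 + 5 = -1
Result: (9, -1)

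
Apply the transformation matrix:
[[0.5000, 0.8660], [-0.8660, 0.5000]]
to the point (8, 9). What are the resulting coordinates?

Matrix multiplication:
[[0.5000, 0.8660], [-0.8660, 0.5000]] × [8, 9]ᵀ
= [(0.5000)(8) + (0.8660)(9), (-0.8660)(8) + (0.5000)(9)]ᵀ
= [11.7940, -2.4280]ᵀ
Result: (11.7940, -2.4280)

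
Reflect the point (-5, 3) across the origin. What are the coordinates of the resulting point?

Reflection across origin: (-5, 3) → (5, -3)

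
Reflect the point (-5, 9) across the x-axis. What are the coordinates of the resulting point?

Reflection across x-axis: (-5, 9) → (-5, -9)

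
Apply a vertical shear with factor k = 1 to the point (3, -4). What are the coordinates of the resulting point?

Shear matrix for vertical shear with factor k = 1:
[[1, 0], [1, 1]]
Result: (3, -4) → (3, -1)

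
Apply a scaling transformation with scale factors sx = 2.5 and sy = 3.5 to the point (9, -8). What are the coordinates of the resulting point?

Scaling matrix:
[[2.50, 0], [0, 3.50]]
Result: (9 × 2.5, -8 × 3.5) = (22.5, -28)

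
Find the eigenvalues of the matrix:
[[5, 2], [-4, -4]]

Characteristic equation: det(A - λI) = 0
λ² - (trace)λ + (det) = 0
trace = 5 + -4 = 1, det = (5)(-4) - (2)(-4) = -12
λ² - (1)λ + (-12) = 0
λ = (1 ± √((1)² - 4·(-12))) / 2 = (1 ± √49) / 2
Solving: λ = -3, 4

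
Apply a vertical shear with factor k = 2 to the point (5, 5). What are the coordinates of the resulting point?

Shear matrix for vertical shear with factor k = 2:
[[1, 0], [2, 1]]
Result: (5, 5) → (5, 15)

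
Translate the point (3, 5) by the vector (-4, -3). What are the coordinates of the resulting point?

Translation by (-4, -3) (homogeneous matrix [[1, 0, -4], [0, 1, -3], [0, 0, 1]]):
x' = 3 + -4 = -1
y' = 5 + -3 = 2
Result: (-1, 2)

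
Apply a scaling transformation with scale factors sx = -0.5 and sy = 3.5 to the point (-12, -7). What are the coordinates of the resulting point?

Scaling matrix:
[[-0.50, 0], [0, 3.50]]
Result: (-12 × -0.5, -7 × 3.5) = (6, -24.5)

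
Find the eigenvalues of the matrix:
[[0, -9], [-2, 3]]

Characteristic equation: det(A - λI) = 0
λ² - (trace)λ + (det) = 0
trace = 0 + 3 = 3, det = (0)(3) - (-9)(-2) = -18
λ² - (3)λ + (-18) = 0
λ = (3 ± √((3)² - 4·(-18))) / 2 = (3 ± √81) / 2
Solving: λ = -3, 6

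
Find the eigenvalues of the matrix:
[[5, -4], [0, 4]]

Characteristic equation: det(A - λI) = 0
λ² - (trace)λ + (det) = 0
trace = 5 + 4 = 9, det = (5)(4) - (-4)(0) = 20
λ² - (9)λ + (20) = 0
λ = (9 ± √((9)² - 4·(20))) / 2 = (9 ± √1) / 2
Solving: λ = 4, 5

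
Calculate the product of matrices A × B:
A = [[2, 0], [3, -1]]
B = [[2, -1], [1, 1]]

Matrix multiplication:
C[0][0] = 2×2 + 0×1 = 4
C[0][1] = 2×-1 + 0×1 = -2
C[1][0] = 3×2 + -1×1 = 5
C[1][1] = 3×-1 + -1×1 = -4
Result: [[4, -2], [5, -4]]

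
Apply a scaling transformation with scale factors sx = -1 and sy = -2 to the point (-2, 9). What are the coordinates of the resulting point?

Scaling matrix:
[[-1, 0], [0, -2]]
Result: (-2 × -1, 9 × -2) = (2, -18)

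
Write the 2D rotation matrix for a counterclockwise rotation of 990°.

Rotation matrix formula: [[cos θ, -sin θ], [sin θ, cos θ]]
For θ = 990°:
cos(990°) = 0
sin(990°) = -1
Result: [[0, 1], [-1, 0]]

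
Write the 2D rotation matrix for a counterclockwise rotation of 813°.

Rotation matrix formula: [[cos θ, -sin θ], [sin θ, cos θ]]
For θ = 813°:
cos(813°) = -0.0523
sin(813°) = 0.9986
Result: [[-0.0523, -0.9986], [0.9986, -0.0523]]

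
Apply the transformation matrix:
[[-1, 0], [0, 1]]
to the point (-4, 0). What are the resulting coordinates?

Matrix multiplication:
[[-1, 0], [0, 1]] × [-4, 0]ᵀ
= [(-1)(-4) + (0)(0), (0)(-4) + (1)(0)]ᵀ
= [4, 0]ᵀ
Result: (4, 0)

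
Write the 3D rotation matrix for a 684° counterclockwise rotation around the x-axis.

Rotation matrix for counterclockwise 684° around x-axis:
cos(684°) = 0.8090, sin(684°) = -0.5878
Result: [[1, 0, 0], [0, 0.8090, 0.5878], [0, -0.5878, 0.8090]]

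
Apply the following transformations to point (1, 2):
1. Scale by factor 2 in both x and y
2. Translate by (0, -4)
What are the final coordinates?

Step 1: Scale (1, 2) by 2 → (2, 4)
Step 2: Translate by (0, -4) → (2, 0)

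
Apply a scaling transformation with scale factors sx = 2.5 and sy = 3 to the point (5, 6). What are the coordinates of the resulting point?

Scaling matrix:
[[2.50, 0], [0, 3]]
Result: (5 × 2.5, 6 × 3) = (12.5, 18)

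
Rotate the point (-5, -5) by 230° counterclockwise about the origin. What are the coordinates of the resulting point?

Rotation matrix for 230°: [[cos 230°, -sin 230°], [sin 230°, cos 230°]] ≈ [[-0.642788, 0.766044], [-0.766044, -0.642788]]
[[-0.642788, 0.766044], [-0.766044, -0.642788]] × [-5, -5]ᵀ ≈ [-0.6163, 7.0442]ᵀ
Result: (-0.6163, 7.0442)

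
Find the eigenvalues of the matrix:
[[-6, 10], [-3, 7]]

Characteristic equation: det(A - λI) = 0
λ² - (trace)λ + (det) = 0
trace = -6 + 7 = 1, det = (-6)(7) - (10)(-3) = -12
λ² - (1)λ + (-12) = 0
λ = (1 ± √((1)² - 4·(-12))) / 2 = (1 ± √49) / 2
Solving: λ = -3, 4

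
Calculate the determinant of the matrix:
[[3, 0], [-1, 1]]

For a 2×2 matrix [[a, b], [c, d]], det = ad - bc
det = (3)(1) - (0)(-1) = 3 - 0 = 3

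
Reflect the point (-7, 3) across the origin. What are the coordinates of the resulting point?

Reflection across origin: (-7, 3) → (7, -3)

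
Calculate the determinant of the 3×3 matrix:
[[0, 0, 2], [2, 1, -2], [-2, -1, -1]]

Expansion along first row:
det = 0·det([[1,-2],[-1,-1]]) - 0·det([[2,-2],[-2,-1]]) + 2·det([[2,1],[-2,-1]])
    = 0·(1·-1 - -2·-1) - 0·(2·-1 - -2·-2) + 2·(2·-1 - 1·-2)
    = 0·-3 - 0·-6 + 2·0
    = 0 + 0 + 0 = 0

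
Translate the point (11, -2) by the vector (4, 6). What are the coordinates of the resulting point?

Translation by (4, 6) (homogeneous matrix [[1, 0, 4], [0, 1, 6], [0, 0, 1]]):
x' = 11 + 4 = 15
y' = -2 + 6 = 4
Result: (15, 4)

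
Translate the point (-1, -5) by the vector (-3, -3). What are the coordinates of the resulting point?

Translation by (-3, -3) (homogeneous matrix [[1, 0, -3], [0, 1, -3], [0, 0, 1]]):
x' = -1 + -3 = -4
y' = -5 + -3 = -8
Result: (-4, -8)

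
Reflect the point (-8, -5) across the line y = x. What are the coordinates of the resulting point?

Reflection across line y = x: (-8, -5) → (-5, -8)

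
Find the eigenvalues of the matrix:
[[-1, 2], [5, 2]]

Characteristic equation: det(A - λI) = 0
λ² - (trace)λ + (det) = 0
trace = -1 + 2 = 1, det = (-1)(2) - (2)(5) = -12
λ² - (1)λ + (-12) = 0
λ = (1 ± √((1)² - 4·(-12))) / 2 = (1 ± √49) / 2
Solving: λ = -3, 4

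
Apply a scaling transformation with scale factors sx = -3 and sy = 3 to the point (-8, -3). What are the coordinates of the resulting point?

Scaling matrix:
[[-3, 0], [0, 3]]
Result: (-8 × -3, -3 × 3) = (24, -9)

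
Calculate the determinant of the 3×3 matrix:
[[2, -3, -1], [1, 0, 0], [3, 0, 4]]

Expansion along first row:
det = 2·det([[0,0],[0,4]]) - -3·det([[1,0],[3,4]]) + -1·det([[1,0],[3,0]])
    = 2·(0·4 - 0·0) - -3·(1·4 - 0·3) + -1·(1·0 - 0·3)
    = 2·0 - -3·4 + -1·0
    = 0 + 12 + 0 = 12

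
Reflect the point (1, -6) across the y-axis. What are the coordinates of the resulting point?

Reflection across y-axis: (1, -6) → (-1, -6)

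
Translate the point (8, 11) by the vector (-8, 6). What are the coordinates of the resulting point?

Translation by (-8, 6) (homogeneous matrix [[1, 0, -8], [0, 1, 6], [0, 0, 1]]):
x' = 8 + -8 = 0
y' = 11 + 6 = 17
Result: (0, 17)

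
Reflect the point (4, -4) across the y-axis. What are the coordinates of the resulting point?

Reflection across y-axis: (4, -4) → (-4, -4)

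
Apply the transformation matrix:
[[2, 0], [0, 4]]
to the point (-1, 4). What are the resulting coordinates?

Matrix multiplication:
[[2, 0], [0, 4]] × [-1, 4]ᵀ
= [(2)(-1) + (0)(4), (0)(-1) + (4)(4)]ᵀ
= [-2, 16]ᵀ
Result: (-2, 16)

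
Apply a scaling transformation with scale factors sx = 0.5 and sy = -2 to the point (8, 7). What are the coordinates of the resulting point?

Scaling matrix:
[[0.50, 0], [0, -2]]
Result: (8 × 0.5, 7 × -2) = (4, -14)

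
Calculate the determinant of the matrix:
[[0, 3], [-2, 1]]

For a 2×2 matrix [[a, b], [c, d]], det = ad - bc
det = (0)(1) - (3)(-2) = 0 - -6 = 6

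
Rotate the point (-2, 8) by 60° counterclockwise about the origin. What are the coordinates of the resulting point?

Rotation matrix for 60°: [[cos 60°, -sin 60°], [sin 60°, cos 60°]] ≈ [[0.500000, -0.866025], [0.866025, 0.500000]]
[[0.500000, -0.866025], [0.866025, 0.500000]] × [-2, 8]ᵀ ≈ [-7.9282, 2.2679]ᵀ
Result: (-7.9282, 2.2679)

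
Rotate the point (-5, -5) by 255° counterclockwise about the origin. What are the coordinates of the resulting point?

Rotation matrix for 255°: [[cos 255°, -sin 255°], [sin 255°, cos 255°]] ≈ [[-0.258819, 0.965926], [-0.965926, -0.258819]]
[[-0.258819, 0.965926], [-0.965926, -0.258819]] × [-5, -5]ᵀ ≈ [-3.5355, 6.1237]ᵀ
Result: (-3.5355, 6.1237)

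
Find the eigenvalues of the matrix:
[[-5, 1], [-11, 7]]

Characteristic equation: det(A - λI) = 0
λ² - (trace)λ + (det) = 0
trace = -5 + 7 = 2, det = (-5)(7) - (1)(-11) = -24
λ² - (2)λ + (-24) = 0
λ = (2 ± √((2)² - 4·(-24))) / 2 = (2 ± √100) / 2
Solving: λ = -4, 6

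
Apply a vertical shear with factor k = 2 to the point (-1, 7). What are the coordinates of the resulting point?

Shear matrix for vertical shear with factor k = 2:
[[1, 0], [2, 1]]
Result: (-1, 7) → (-1, 5)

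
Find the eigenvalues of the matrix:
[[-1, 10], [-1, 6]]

Characteristic equation: det(A - λI) = 0
λ² - (trace)λ + (det) = 0
trace = -1 + 6 = 5, det = (-1)(6) - (10)(-1) = 4
λ² - (5)λ + (4) = 0
λ = (5 ± √((5)² - 4·(4))) / 2 = (5 ± √9) / 2
Solving: λ = 1, 4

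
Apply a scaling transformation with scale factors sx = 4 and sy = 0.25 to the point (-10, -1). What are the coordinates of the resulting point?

Scaling matrix:
[[4, 0], [0, 0.25]]
Result: (-10 × 4, -1 × 0.25) = (-40, -0.25)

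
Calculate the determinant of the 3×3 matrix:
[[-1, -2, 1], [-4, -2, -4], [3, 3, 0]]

Expansion along first row:
det = -1·det([[-2,-4],[3,0]]) - -2·det([[-4,-4],[3,0]]) + 1·det([[-4,-2],[3,3]])
    = -1·(-2·0 - -4·3) - -2·(-4·0 - -4·3) + 1·(-4·3 - -2·3)
    = -1·12 - -2·12 + 1·-6
    = -12 + 24 + -6 = 6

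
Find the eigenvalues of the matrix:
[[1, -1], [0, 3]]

Characteristic equation: det(A - λI) = 0
λ² - (trace)λ + (det) = 0
trace = 1 + 3 = 4, det = (1)(3) - (-1)(0) = 3
λ² - (4)λ + (3) = 0
λ = (4 ± √((4)² - 4·(3))) / 2 = (4 ± √4) / 2
Solving: λ = 1, 3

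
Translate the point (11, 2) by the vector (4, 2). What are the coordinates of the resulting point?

Translation by (4, 2) (homogeneous matrix [[1, 0, 4], [0, 1, 2], [0, 0, 1]]):
x' = 11 + 4 = 15
y' = 2 + 2 = 4
Result: (15, 4)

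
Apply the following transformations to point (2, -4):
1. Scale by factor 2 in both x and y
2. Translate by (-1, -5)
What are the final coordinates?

Step 1: Scale (2, -4) by 2 → (4, -8)
Step 2: Translate by (-1, -5) → (3, -13)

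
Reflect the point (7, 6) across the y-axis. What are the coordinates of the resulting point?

Reflection across y-axis: (7, 6) → (-7, 6)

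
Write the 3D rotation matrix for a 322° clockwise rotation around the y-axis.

Rotation matrix for clockwise 322° around y-axis:
A clockwise rotation by 322° is a counterclockwise rotation by -322°.
cos(-322°) = 0.7880, sin(-322°) = 0.6157
Result: [[0.7880, 0, 0.6157], [0, 1, 0], [-0.6157, 0, 0.7880]]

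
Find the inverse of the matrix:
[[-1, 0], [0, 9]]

For [[a,b],[c,d]], inverse = (1/det)·[[d,-b],[-c,a]]
det = (-1)(9) - (0)(0) = -9 - 0 = -9
Inverse = (1/-9)·[[9, 0], [0, -1]]
= [[-1, 0], [0, 1/9]]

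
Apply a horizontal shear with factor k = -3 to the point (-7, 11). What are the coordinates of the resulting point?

Shear matrix for horizontal shear with factor k = -3:
[[1, -3], [0, 1]]
Result: (-7, 11) → (-40, 11)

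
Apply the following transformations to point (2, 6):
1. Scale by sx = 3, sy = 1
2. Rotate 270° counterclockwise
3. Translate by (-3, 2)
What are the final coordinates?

Step 1: Scale → (6, 6)
Step 2: Rotate 270° → (6, -6)
Step 3: Translate → (3, -4)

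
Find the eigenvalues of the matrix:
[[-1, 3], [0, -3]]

Characteristic equation: det(A - λI) = 0
λ² - (trace)λ + (det) = 0
trace = -1 + -3 = -4, det = (-1)(-3) - (3)(0) = 3
λ² - (-4)λ + (3) = 0
λ = (-4 ± √((-4)² - 4·(3))) / 2 = (-4 ± √4) / 2
Solving: λ = -3, -1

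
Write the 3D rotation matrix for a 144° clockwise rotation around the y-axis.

Rotation matrix for clockwise 144° around y-axis:
A clockwise rotation by 144° is a counterclockwise rotation by -144°.
cos(-144°) = -0.8090, sin(-144°) = -0.5878
Result: [[-0.8090, 0, -0.5878], [0, 1, 0], [0.5878, 0, -0.8090]]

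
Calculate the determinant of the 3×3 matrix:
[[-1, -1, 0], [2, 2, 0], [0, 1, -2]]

Expansion along first row:
det = -1·det([[2,0],[1,-2]]) - -1·det([[2,0],[0,-2]]) + 0·det([[2,2],[0,1]])
    = -1·(2·-2 - 0·1) - -1·(2·-2 - 0·0) + 0·(2·1 - 2·0)
    = -1·-4 - -1·-4 + 0·2
    = 4 + -4 + 0 = 0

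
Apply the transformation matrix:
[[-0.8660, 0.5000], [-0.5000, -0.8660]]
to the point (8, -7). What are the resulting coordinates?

Matrix multiplication:
[[-0.8660, 0.5000], [-0.5000, -0.8660]] × [8, -7]ᵀ
= [(-0.8660)(8) + (0.5000)(-7), (-0.5000)(8) + (-0.8660)(-7)]ᵀ
= [-10.4280, 2.0620]ᵀ
Result: (-10.4280, 2.0620)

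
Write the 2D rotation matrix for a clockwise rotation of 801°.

Rotation matrix formula: [[cos θ, -sin θ], [sin θ, cos θ]]
A clockwise rotation by 801° is equivalent to a counterclockwise rotation by -801°.
For θ = -801°:
cos(-801°) = 0.1564
sin(-801°) = -0.9877
Result: [[0.1564, 0.9877], [-0.9877, 0.1564]]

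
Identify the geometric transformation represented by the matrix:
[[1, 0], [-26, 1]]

This matrix represents: vertical shear with factor -26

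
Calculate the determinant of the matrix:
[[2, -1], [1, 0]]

For a 2×2 matrix [[a, b], [c, d]], det = ad - bc
det = (2)(0) - (-1)(1) = 0 - -1 = 1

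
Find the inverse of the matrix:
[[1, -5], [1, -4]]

For [[a,b],[c,d]], inverse = (1/det)·[[d,-b],[-c,a]]
det = (1)(-4) - (-5)(1) = -4 - -5 = 1
Inverse = [[-4, 5], [-1, 1]]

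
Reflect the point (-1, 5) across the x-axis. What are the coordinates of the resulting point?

Reflection across x-axis: (-1, 5) → (-1, -5)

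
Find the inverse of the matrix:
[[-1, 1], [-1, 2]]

For [[a,b],[c,d]], inverse = (1/det)·[[d,-b],[-c,a]]
det = (-1)(2) - (1)(-1) = -2 - -1 = -1
Inverse = (1/-1)·[[2, -1], [1, -1]]
= [[-2, 1], [-1, 1]]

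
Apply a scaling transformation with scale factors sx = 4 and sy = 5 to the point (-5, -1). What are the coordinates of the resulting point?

Scaling matrix:
[[4, 0], [0, 5]]
Result: (-5 × 4, -1 × 5) = (-20, -5)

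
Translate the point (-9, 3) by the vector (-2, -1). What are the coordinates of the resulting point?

Translation by (-2, -1) (homogeneous matrix [[1, 0, -2], [0, 1, -1], [0, 0, 1]]):
x' = -9 + -2 = -11
y' = 3 + -1 = 2
Result: (-11, 2)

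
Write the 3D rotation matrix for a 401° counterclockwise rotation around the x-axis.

Rotation matrix for counterclockwise 401° around x-axis:
cos(401°) = 0.7547, sin(401°) = 0.6561
Result: [[1, 0, 0], [0, 0.7547, -0.6561], [0, 0.6561, 0.7547]]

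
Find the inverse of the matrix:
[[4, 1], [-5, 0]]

For [[a,b],[c,d]], inverse = (1/det)·[[d,-b],[-c,a]]
det = (4)(0) - (1)(-5) = 0 - -5 = 5
Inverse = (1/5)·[[0, -1], [5, 4]]
= [[0, -1/5], [1, 4/5]]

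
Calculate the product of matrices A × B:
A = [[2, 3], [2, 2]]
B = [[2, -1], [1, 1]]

Matrix multiplication:
C[0][0] = 2×2 + 3×1 = 7
C[0][1] = 2×-1 + 3×1 = 1
C[1][0] = 2×2 + 2×1 = 6
C[1][1] = 2×-1 + 2×1 = 0
Result: [[7, 1], [6, 0]]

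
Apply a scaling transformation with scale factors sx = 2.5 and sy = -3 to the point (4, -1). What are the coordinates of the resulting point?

Scaling matrix:
[[2.50, 0], [0, -3]]
Result: (4 × 2.5, -1 × -3) = (10, 3)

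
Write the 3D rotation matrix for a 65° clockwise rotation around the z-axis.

Rotation matrix for clockwise 65° around z-axis:
A clockwise rotation by 65° is a counterclockwise rotation by -65°.
cos(-65°) = 0.4226, sin(-65°) = -0.9063
Result: [[0.4226, 0.9063, 0], [-0.9063, 0.4226, 0], [0, 0, 1]]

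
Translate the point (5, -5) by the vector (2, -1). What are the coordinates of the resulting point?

Translation by (2, -1) (homogeneous matrix [[1, 0, 2], [0, 1, -1], [0, 0, 1]]):
x' = 5 + 2 = 7
y' = -5 + -1 = -6
Result: (7, -6)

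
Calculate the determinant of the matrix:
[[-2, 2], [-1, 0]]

For a 2×2 matrix [[a, b], [c, d]], det = ad - bc
det = (-2)(0) - (2)(-1) = 0 - -2 = 2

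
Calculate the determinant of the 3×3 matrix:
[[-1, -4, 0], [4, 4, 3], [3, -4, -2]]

Expansion along first row:
det = -1·det([[4,3],[-4,-2]]) - -4·det([[4,3],[3,-2]]) + 0·det([[4,4],[3,-4]])
    = -1·(4·-2 - 3·-4) - -4·(4·-2 - 3·3) + 0·(4·-4 - 4·3)
    = -1·4 - -4·-17 + 0·-28
    = -4 + -68 + 0 = -72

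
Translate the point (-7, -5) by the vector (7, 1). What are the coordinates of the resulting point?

Translation by (7, 1) (homogeneous matrix [[1, 0, 7], [0, 1, 1], [0, 0, 1]]):
x' = -7 + 7 = 0
y' = -5 + 1 = -4
Result: (0, -4)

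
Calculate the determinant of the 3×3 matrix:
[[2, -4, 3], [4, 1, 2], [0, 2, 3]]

Expansion along first row:
det = 2·det([[1,2],[2,3]]) - -4·det([[4,2],[0,3]]) + 3·det([[4,1],[0,2]])
    = 2·(1·3 - 2·2) - -4·(4·3 - 2·0) + 3·(4·2 - 1·0)
    = 2·-1 - -4·12 + 3·8
    = -2 + 48 + 24 = 70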